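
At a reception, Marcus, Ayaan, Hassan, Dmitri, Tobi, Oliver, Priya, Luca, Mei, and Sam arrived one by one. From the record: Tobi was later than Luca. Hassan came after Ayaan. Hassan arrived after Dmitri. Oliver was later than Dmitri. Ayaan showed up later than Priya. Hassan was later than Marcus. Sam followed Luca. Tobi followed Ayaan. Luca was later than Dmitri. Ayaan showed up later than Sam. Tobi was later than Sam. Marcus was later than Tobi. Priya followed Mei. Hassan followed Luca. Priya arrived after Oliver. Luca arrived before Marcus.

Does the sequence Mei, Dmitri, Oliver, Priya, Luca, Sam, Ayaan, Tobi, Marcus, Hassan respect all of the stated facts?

Check each stated constraint against the proposed order — e.g. Luca is ahead of Hassan; Dmitri is ahead of Hassan. Every pair is in the required order; nothing is violated.

yes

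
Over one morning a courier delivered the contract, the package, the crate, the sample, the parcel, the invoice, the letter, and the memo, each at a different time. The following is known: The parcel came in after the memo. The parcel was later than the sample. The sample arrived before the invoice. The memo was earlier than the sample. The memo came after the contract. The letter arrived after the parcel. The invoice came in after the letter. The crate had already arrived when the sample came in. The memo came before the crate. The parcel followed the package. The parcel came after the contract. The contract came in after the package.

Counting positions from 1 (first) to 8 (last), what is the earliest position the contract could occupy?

2

The package must come before the contract — 1 forced predecessor.
Nothing else is forced ahead of the contract, so its earliest slot is position 1 + 1 = 2.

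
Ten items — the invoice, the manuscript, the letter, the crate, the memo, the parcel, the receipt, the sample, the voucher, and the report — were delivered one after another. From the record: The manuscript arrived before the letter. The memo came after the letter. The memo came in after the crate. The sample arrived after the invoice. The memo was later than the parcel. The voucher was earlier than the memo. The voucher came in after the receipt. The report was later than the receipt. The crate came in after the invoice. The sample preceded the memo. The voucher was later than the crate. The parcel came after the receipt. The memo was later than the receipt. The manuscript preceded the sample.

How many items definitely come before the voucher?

Directly stated before the voucher: the crate and the receipt.
The invoice reaches the voucher via the invoice → the crate → the voucher.
That's the crate, the invoice, and the receipt — 3 in all.

3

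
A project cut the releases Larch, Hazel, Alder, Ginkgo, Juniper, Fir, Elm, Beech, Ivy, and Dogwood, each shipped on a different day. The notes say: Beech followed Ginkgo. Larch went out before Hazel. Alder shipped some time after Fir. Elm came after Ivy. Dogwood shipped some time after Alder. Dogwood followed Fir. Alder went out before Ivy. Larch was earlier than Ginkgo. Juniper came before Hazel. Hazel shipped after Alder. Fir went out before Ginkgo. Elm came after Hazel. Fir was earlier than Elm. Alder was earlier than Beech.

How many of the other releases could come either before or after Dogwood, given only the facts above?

7

Forced before Dogwood: Alder and Fir.
That leaves Beech, Elm, Ginkgo, Hazel, Ivy, Juniper, and Larch with no forced order relative to Dogwood — 7.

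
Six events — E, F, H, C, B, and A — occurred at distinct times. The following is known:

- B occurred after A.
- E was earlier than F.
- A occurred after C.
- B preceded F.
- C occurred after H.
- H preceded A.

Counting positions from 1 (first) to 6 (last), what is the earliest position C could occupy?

2

H must come before C — 1 forced predecessor.
Nothing else is forced ahead of C, so its earliest slot is position 1 + 1 = 2.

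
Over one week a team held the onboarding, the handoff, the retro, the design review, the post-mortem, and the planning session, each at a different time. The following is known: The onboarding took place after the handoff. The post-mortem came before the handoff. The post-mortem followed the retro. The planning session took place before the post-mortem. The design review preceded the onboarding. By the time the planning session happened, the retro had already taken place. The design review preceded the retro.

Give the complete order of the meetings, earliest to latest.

The constraints fix every adjacent pair, so only one ordering works:
the design review → the retro → the planning session → the post-mortem → the handoff → the onboarding.

the design review, the retro, the planning session, the post-mortem, the handoff, the onboarding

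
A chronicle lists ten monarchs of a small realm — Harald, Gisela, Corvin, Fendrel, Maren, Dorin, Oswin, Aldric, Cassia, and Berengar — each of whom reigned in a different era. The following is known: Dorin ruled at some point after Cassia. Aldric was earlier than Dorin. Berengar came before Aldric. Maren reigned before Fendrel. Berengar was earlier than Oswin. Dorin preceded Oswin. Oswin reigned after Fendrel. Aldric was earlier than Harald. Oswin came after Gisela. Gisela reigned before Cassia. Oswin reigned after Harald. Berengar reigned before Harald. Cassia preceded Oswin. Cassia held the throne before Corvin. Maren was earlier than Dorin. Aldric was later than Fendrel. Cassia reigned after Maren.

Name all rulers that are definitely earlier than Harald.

Directly stated before Harald: Aldric and Berengar.
Fendrel reaches Harald via Fendrel → Aldric → Harald.
Maren reaches Harald via Maren → Fendrel → Aldric → Harald.
No chain forces Corvin (or any of the others) ahead of Harald.

Aldric, Berengar, Fendrel, Maren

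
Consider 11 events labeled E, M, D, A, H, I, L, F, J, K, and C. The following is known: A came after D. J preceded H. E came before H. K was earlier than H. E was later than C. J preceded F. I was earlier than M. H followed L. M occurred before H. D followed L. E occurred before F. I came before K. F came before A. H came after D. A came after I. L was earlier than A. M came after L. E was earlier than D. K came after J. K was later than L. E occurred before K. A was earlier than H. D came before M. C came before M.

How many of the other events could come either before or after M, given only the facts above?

Forced before M: C, D, E, I, and L; forced after M: H.
That leaves A, F, J, and K with no forced order relative to M — 4.

4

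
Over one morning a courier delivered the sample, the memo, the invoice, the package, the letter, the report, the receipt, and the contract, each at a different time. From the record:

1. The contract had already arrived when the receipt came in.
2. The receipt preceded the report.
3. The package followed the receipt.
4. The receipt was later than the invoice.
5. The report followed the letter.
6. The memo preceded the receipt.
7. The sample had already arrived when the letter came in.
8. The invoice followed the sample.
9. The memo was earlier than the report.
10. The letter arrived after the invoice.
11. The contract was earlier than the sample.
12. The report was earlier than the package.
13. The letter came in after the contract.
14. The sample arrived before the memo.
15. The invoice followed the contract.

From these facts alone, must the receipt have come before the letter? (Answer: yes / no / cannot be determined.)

No chain of stated constraints runs from the receipt to the letter, and none runs from the letter to the receipt either.
So the relative order of the receipt and the letter is not fixed by the given facts.

cannot be determined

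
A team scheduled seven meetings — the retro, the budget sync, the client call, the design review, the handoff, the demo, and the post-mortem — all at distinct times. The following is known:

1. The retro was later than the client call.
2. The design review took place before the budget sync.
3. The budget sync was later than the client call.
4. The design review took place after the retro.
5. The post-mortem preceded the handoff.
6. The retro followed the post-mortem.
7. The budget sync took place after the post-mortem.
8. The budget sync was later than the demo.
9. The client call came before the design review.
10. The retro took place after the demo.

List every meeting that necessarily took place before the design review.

the client call, the demo, the post-mortem, the retro

Directly stated before the design review: the client call and the retro.
The demo reaches the design review via the demo → the retro → the design review.
The post-mortem reaches the design review via the post-mortem → the retro → the design review.
No chain forces the handoff (or any of the others) ahead of the design review.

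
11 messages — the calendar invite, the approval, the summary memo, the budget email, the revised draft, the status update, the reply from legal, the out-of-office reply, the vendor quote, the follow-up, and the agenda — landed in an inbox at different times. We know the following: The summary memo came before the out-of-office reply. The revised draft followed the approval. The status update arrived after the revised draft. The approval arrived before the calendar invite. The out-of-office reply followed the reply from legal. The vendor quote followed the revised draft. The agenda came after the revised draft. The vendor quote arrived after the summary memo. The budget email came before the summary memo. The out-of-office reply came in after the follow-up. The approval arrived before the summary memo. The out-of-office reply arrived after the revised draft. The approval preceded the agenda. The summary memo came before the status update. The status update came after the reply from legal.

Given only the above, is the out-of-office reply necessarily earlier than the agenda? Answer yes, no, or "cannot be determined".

No chain of stated constraints runs from the out-of-office reply to the agenda, and none runs from the agenda to the out-of-office reply either.
So the relative order of the out-of-office reply and the agenda is not fixed by the given facts.

cannot be determined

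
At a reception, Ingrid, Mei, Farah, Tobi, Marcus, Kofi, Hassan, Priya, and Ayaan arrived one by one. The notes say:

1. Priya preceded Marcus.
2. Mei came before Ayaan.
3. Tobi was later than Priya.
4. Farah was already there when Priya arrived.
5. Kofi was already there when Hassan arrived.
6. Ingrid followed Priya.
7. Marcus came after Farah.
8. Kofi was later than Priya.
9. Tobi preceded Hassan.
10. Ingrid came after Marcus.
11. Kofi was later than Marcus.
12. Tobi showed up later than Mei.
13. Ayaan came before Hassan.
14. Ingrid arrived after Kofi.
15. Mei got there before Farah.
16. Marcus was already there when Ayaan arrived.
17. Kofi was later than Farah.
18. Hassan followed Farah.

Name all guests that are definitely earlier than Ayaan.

Directly stated before Ayaan: Marcus and Mei.
Farah reaches Ayaan via Farah → Marcus → Ayaan.
Priya reaches Ayaan via Priya → Marcus → Ayaan.

Farah, Marcus, Mei, Priya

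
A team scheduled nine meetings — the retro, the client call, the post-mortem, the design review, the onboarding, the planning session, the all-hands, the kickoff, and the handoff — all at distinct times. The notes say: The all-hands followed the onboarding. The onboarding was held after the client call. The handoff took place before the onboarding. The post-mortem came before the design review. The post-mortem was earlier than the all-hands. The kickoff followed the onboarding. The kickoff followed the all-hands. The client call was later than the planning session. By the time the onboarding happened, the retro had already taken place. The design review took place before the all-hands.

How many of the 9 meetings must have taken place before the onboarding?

Directly stated before the onboarding: the client call, the handoff, and the retro.
The planning session reaches the onboarding via the planning session → the client call → the onboarding.
No chain forces the all-hands (or any of the others) ahead of the onboarding.
That's the client call, the handoff, the planning session, and the retro — 4 in all.

4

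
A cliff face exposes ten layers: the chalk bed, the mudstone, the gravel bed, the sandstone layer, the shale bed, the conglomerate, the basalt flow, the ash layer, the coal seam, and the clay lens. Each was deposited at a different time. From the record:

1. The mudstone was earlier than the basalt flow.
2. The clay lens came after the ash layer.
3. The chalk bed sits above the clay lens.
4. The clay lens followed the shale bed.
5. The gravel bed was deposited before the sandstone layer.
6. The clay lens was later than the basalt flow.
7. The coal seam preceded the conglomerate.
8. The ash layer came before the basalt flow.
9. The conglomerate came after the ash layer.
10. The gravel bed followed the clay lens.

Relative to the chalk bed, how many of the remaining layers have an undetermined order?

4

Forced before the chalk bed: the ash layer, the basalt flow, the clay lens, the mudstone, and the shale bed.
That leaves the coal seam, the conglomerate, the gravel bed, and the sandstone layer with no forced order relative to the chalk bed — 4.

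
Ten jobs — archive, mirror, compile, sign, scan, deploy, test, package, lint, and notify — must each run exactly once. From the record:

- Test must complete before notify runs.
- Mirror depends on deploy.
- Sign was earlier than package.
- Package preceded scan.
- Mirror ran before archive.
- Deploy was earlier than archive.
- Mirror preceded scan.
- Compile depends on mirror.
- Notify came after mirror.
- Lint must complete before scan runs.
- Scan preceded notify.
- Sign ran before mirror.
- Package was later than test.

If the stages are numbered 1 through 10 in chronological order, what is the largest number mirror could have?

Mirror must come before archive, compile, notify, and scan — 4 stages forced after it.
Everything else can be placed before mirror in some valid order, so mirror can sit as late as position 10 − 4 = 6.

6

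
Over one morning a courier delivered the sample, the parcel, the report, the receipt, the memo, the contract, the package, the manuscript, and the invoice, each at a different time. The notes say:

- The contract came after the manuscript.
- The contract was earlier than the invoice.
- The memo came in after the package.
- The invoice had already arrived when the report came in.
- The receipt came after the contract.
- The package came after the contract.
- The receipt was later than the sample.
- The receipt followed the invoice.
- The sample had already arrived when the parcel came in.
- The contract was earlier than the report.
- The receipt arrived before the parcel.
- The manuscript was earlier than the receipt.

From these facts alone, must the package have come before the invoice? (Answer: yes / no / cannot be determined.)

cannot be determined

No chain of stated constraints runs from the package to the invoice, and none runs from the invoice to the package either.
So the relative order of the package and the invoice is not fixed by the given facts.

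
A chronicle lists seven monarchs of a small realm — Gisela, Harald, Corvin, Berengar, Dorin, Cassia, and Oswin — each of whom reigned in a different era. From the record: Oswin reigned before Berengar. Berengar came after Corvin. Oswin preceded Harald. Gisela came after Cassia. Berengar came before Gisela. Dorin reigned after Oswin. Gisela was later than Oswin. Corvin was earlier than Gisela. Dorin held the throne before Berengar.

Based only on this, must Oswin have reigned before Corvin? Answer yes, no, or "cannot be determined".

No chain of stated constraints runs from Oswin to Corvin, and none runs from Corvin to Oswin either.
So the relative order of Oswin and Corvin is not fixed by the given facts.

cannot be determined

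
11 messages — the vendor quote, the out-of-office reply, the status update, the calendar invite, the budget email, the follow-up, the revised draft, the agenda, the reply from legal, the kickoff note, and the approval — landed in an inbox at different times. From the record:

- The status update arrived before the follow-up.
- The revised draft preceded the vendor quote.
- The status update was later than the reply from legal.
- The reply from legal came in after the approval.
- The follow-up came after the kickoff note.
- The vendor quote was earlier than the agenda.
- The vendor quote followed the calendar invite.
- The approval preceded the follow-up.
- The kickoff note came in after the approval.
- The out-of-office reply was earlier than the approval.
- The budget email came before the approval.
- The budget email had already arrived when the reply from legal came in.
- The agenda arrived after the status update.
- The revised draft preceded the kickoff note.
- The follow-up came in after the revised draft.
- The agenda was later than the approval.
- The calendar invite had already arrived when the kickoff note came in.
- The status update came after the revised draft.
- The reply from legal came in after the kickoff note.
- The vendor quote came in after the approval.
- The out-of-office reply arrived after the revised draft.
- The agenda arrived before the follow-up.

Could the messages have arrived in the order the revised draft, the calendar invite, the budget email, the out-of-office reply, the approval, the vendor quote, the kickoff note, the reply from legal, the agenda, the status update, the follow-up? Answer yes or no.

no

The constraints require the status update before the agenda, but in the proposed sequence the agenda appears ahead of the status update. That one violation is enough.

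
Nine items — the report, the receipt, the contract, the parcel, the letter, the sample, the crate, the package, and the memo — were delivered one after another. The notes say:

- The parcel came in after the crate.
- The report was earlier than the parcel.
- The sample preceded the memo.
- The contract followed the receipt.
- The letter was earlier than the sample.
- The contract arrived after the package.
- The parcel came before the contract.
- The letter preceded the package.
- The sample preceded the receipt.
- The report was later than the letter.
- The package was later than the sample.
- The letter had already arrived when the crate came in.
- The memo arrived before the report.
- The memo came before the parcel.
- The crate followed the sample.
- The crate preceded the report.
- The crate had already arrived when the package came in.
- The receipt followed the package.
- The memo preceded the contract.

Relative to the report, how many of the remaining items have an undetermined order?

Forced before the report: the crate, the letter, the memo, and the sample; forced after the report: the contract and the parcel.
That leaves the package and the receipt with no forced order relative to the report — 2.

2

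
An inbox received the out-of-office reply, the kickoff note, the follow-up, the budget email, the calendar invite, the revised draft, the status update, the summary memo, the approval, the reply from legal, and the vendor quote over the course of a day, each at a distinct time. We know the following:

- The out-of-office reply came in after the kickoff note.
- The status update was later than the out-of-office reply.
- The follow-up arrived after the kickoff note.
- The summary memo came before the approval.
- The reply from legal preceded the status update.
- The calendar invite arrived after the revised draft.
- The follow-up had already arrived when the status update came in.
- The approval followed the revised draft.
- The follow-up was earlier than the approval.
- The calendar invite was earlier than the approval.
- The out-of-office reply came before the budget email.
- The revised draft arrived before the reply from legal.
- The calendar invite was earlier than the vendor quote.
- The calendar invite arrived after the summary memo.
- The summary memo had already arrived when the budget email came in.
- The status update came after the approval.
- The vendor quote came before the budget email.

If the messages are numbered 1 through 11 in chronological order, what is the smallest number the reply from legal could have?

2

The revised draft must come before the reply from legal — 1 forced predecessor.
Nothing else is forced ahead of the reply from legal, so its earliest slot is position 1 + 1 = 2.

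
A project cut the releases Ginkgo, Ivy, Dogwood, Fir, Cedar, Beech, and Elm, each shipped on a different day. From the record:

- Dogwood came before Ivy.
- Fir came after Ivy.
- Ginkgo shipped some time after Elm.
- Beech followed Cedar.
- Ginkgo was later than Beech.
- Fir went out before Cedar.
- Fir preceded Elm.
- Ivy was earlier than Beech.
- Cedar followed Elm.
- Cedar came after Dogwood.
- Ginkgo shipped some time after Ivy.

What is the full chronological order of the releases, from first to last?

Dogwood, Ivy, Fir, Elm, Cedar, Beech, Ginkgo

The constraints fix every adjacent pair, so only one ordering works:
Dogwood → Ivy → Fir → Elm → Cedar → Beech → Ginkgo.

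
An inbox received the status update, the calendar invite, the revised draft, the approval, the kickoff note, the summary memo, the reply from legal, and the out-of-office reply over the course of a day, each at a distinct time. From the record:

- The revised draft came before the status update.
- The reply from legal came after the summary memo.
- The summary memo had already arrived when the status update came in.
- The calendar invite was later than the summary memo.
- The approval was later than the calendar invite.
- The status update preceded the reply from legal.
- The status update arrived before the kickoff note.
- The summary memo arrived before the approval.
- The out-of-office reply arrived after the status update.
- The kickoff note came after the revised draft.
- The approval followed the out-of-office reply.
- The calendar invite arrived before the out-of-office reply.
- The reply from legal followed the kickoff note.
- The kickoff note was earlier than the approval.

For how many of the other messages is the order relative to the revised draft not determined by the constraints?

Forced after the revised draft: the approval, the kickoff note, the out-of-office reply, the reply from legal, and the status update.
That leaves the calendar invite and the summary memo with no forced order relative to the revised draft — 2.

2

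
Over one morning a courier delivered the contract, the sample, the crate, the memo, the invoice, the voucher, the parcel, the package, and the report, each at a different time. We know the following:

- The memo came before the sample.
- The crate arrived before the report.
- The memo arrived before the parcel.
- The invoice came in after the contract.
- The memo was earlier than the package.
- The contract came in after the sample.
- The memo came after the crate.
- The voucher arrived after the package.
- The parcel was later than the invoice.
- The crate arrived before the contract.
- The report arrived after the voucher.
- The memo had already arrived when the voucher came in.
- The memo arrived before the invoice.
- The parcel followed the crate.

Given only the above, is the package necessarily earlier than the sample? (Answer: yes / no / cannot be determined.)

No chain of stated constraints runs from the package to the sample, and none runs from the sample to the package either.
So the relative order of the package and the sample is not fixed by the given facts.

cannot be determined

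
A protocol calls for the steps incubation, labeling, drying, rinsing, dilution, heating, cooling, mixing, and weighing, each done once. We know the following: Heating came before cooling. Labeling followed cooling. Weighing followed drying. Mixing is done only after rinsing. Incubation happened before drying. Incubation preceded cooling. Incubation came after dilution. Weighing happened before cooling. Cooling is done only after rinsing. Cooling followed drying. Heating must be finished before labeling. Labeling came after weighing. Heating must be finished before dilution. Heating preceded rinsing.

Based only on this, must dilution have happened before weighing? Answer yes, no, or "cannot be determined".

yes

Chain the constraints: dilution → incubation → drying → weighing. Each link is directly stated, so dilution comes before weighing.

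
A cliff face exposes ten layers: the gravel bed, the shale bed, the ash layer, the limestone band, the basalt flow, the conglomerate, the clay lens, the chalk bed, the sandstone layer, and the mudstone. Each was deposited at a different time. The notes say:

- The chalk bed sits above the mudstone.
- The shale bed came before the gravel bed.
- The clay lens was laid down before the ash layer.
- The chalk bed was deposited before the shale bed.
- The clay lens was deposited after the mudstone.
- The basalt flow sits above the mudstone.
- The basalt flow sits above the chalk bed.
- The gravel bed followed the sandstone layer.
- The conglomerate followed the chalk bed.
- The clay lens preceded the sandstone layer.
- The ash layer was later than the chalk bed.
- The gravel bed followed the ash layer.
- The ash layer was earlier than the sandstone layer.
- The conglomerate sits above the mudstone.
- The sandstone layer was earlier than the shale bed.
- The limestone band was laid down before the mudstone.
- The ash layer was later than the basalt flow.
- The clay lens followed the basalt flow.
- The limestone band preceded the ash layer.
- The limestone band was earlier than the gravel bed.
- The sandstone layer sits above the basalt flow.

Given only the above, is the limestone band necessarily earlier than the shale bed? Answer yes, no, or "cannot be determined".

yes

Chain the constraints: the limestone band → the ash layer → the sandstone layer → the shale bed. Each link is directly stated, so the limestone band comes before the shale bed.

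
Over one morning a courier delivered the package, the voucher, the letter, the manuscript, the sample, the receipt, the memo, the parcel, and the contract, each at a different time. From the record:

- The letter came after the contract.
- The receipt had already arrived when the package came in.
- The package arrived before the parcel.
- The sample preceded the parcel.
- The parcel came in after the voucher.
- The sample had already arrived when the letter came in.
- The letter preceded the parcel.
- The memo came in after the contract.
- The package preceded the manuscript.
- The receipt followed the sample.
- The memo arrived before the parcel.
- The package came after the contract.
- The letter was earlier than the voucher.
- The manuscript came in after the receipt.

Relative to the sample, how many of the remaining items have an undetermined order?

2

Forced after the sample: the letter, the manuscript, the package, the parcel, the receipt, and the voucher.
That leaves the contract and the memo with no forced order relative to the sample — 2.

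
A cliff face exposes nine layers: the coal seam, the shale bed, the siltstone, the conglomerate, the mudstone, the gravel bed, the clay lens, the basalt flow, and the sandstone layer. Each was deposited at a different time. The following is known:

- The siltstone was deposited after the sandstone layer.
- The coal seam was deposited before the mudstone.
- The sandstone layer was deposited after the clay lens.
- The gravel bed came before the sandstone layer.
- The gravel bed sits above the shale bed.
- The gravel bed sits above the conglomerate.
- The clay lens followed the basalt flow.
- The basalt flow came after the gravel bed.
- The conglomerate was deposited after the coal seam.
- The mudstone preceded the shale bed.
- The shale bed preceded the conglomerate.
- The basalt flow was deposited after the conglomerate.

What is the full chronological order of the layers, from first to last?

the coal seam, the mudstone, the shale bed, the conglomerate, the gravel bed, the basalt flow, the clay lens, the sandstone layer, the siltstone

The constraints fix every adjacent pair, so only one ordering works:
the coal seam → the mudstone → the shale bed → the conglomerate → the gravel bed → the basalt flow → the clay lens → the sandstone layer → the siltstone.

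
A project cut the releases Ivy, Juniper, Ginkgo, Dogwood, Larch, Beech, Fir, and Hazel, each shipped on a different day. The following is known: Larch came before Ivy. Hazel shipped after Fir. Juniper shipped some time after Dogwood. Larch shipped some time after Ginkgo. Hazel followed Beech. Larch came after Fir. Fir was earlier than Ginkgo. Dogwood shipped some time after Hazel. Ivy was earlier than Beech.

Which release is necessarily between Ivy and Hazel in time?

Tracing the constraints gives Ivy → Beech → Hazel, so Beech sits after Ivy and before Hazel.
No other release is forced both after Ivy and before Hazel.

Beech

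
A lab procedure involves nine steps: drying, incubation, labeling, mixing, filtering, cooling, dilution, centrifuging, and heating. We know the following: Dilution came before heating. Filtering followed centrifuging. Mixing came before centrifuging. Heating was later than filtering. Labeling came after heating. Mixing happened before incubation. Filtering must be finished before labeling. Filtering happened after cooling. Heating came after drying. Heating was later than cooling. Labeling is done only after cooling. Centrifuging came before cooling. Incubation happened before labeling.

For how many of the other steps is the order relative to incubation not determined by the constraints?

Forced before incubation: mixing; forced after incubation: labeling.
That leaves centrifuging, cooling, dilution, drying, filtering, and heating with no forced order relative to incubation — 6.

6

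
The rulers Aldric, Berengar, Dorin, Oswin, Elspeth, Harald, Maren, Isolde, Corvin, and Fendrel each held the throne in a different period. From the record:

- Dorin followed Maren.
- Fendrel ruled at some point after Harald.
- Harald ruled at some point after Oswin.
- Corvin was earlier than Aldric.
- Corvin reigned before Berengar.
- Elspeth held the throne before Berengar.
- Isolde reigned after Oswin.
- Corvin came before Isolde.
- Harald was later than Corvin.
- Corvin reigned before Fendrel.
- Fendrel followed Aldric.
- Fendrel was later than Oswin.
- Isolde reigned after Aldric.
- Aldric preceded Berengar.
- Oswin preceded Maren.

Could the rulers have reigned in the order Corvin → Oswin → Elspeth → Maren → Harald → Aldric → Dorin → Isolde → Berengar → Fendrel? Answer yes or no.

Check each stated constraint against the proposed order — e.g. Oswin is ahead of Fendrel; Corvin is ahead of Fendrel. Every pair is in the required order; nothing is violated.

yes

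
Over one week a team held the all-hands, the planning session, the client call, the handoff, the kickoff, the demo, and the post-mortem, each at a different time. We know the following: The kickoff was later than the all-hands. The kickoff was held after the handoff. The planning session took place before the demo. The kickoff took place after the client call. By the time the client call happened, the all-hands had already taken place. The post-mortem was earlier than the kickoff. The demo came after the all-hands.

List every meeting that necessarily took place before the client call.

Directly stated before the client call: the all-hands.

the all-hands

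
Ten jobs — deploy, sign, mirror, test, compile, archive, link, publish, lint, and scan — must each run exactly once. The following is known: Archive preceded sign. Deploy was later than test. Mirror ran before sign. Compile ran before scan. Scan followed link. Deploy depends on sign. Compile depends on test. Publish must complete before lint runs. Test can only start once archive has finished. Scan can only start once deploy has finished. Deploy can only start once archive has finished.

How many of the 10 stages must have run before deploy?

Directly stated before deploy: archive, sign, and test.
Mirror reaches deploy via mirror → sign → deploy.
That's archive, mirror, sign, and test — 4 in all.

4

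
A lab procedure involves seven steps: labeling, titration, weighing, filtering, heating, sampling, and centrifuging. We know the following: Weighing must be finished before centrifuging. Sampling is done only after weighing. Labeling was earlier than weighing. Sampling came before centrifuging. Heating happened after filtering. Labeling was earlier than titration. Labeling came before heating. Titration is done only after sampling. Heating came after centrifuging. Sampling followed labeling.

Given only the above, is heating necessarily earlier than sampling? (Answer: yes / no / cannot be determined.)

Tracing the constraints gives sampling → centrifuging → heating, so sampling must come before heating.
That means heating cannot be before sampling.

no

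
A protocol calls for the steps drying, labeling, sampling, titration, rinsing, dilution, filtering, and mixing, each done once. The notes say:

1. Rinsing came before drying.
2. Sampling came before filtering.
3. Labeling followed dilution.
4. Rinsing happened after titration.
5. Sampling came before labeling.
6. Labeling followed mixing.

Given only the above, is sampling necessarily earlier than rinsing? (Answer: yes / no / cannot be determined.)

cannot be determined

No chain of stated constraints runs from sampling to rinsing, and none runs from rinsing to sampling either.
So the relative order of sampling and rinsing is not fixed by the given facts.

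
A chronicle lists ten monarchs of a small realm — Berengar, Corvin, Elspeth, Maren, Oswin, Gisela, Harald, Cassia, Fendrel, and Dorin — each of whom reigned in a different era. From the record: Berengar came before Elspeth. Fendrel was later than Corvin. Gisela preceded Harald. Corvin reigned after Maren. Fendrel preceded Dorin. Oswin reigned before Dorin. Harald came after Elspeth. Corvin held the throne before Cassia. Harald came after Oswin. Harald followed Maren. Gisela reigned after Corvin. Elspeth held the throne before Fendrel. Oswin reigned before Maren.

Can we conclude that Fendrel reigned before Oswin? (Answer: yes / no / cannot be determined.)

Tracing the constraints gives Oswin → Maren → Corvin → Fendrel, so Oswin must come before Fendrel.
That means Fendrel cannot be before Oswin.

no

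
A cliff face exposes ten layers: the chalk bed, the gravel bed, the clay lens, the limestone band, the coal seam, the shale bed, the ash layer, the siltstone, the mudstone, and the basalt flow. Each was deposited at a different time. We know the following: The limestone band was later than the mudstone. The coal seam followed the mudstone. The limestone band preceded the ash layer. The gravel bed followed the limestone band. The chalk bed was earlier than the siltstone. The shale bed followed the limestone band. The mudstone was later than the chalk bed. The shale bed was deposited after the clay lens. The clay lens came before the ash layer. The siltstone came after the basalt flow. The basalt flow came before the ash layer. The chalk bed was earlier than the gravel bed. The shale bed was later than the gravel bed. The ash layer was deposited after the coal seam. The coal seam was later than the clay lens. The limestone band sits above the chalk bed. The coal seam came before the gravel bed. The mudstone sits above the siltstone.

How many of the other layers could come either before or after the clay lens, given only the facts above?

Forced after the clay lens: the ash layer, the coal seam, the gravel bed, and the shale bed.
That leaves the basalt flow, the chalk bed, the limestone band, the mudstone, and the siltstone with no forced order relative to the clay lens — 5.

5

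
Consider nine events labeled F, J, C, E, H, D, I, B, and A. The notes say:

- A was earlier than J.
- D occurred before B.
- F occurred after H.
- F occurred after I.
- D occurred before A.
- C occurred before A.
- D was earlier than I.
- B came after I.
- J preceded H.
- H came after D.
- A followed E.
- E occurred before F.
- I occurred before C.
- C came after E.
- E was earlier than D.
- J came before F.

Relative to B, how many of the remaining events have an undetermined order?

Forced before B: D, E, and I.
That leaves A, C, F, H, and J with no forced order relative to B — 5.

5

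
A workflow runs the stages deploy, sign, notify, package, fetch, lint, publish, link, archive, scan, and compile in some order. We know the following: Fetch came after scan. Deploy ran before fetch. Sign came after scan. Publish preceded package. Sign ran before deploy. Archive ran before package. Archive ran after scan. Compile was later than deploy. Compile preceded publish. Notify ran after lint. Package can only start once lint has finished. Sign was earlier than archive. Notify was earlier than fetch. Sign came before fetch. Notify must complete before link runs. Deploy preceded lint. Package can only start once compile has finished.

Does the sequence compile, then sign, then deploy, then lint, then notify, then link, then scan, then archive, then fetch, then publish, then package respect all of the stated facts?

no

The constraints require scan before sign, but in the proposed sequence sign appears ahead of scan. That one violation is enough.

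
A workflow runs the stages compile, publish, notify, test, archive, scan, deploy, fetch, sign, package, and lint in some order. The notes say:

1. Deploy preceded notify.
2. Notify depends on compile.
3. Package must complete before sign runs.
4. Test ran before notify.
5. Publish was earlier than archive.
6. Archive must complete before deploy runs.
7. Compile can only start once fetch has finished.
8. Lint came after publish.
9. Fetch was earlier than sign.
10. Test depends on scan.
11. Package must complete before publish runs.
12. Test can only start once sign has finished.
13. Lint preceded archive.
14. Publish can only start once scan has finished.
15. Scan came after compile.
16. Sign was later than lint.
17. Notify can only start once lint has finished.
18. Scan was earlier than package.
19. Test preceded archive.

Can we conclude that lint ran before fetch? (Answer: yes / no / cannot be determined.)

no

Tracing the constraints gives fetch → compile → scan → publish → lint, so fetch must come before lint.
That means lint cannot be before fetch.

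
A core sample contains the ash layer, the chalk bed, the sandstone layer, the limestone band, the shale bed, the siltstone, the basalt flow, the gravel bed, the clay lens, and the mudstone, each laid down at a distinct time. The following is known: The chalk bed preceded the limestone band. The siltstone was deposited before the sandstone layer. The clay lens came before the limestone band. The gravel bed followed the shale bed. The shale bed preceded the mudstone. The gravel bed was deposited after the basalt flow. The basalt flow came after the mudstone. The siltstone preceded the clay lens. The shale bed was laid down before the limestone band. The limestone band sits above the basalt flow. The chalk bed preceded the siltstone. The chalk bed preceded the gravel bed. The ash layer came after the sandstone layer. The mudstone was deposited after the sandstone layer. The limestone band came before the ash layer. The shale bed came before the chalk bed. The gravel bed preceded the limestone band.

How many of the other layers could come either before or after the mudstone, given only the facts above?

Forced before the mudstone: the chalk bed, the sandstone layer, the shale bed, and the siltstone; forced after the mudstone: the ash layer, the basalt flow, the gravel bed, and the limestone band.
That leaves the clay lens with no forced order relative to the mudstone — 1.

1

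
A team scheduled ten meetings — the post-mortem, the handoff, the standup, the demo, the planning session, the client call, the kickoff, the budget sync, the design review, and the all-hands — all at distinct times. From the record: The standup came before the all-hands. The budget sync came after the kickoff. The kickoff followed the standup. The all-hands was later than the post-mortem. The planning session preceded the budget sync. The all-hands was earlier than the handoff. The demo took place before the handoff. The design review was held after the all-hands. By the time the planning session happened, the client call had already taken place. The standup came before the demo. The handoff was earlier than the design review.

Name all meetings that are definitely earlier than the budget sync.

the client call, the kickoff, the planning session, the standup

Directly stated before the budget sync: the kickoff and the planning session.
The client call reaches the budget sync via the client call → the planning session → the budget sync.
The standup reaches the budget sync via the standup → the kickoff → the budget sync.
No chain forces the design review (or any of the others) ahead of the budget sync.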